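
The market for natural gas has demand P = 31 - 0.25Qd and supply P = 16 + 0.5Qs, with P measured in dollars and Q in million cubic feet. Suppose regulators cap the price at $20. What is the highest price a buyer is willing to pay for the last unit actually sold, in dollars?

29

Rearranging demand gives Qd = 124 - 4P; rearranging supply gives Qs = 2P - 32. In a free market, 124 - 4P = 2P - 32 gives the equilibrium P* = 26, Q* = 20.
Because the ceiling (20) lies below the market-clearing price, it is binding.
At P = 20: Qd = 124 - 4·20 = 44 and Qs = 2·20 - 32 = 8.
Only 8 units reach the market. On the demand curve, the marginal buyer's willingness to pay at Q = 8 is (124 - 8)/4 = 29.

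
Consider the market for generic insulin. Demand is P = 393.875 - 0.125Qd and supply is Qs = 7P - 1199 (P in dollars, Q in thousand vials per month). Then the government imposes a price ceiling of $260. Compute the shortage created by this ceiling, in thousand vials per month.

Rearranging demand gives Qd = 3151 - 8P. Setting quantity demanded equal to quantity supplied, 3151 - 8P = 7P - 1199, gives P* = 290 and Q* = 831.
The ceiling of 260 is below the equilibrium price 290, so it binds.
At P = 260: Qd = 3151 - 8·260 = 1071 and Qs = 7·260 - 1199 = 621.
Shortage = Qd - Qs = 1071 - 621 = 450.

450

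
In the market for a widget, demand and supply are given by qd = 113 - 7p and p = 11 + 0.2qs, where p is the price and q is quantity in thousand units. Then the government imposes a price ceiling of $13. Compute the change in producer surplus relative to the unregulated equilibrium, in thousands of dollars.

-12.5

Rearranging supply gives qs = 5p - 55. Setting quantity demanded equal to quantity supplied, 113 - 7p = 5p - 55, gives p* = 14 and q* = 15.
Because the ceiling (13) lies below the market-clearing price, it is binding.
At p = 13: qd = 113 - 7·13 = 22 and qs = 5·13 - 55 = 10.
Producer surplus without the control is ½ · (14 - 11) · 15 = 22.5.
With the ceiling, producers sell 10 units at 13, so PS = ½ · (13 - 11) · 10 = 10.
Change in producer surplus = 10 - 22.5 = -12.5.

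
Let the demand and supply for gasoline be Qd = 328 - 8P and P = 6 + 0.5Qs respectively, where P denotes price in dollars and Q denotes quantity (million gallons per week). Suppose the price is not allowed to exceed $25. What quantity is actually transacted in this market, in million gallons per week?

Rearranging supply gives Qs = 2P - 12. In a free market, 328 - 8P = 2P - 12 gives the equilibrium P* = 34, Q* = 56.
The ceiling of 25 is below the equilibrium price 34, so it binds.
At P = 25: Qd = 328 - 8·25 = 128 and Qs = 2·25 - 12 = 38.
The quantity actually transacted is the short side, supply: 38.

38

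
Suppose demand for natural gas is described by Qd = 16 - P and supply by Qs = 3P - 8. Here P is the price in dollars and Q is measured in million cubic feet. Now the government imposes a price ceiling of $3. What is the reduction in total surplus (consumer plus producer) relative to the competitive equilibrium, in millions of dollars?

Setting quantity demanded equal to quantity supplied, 16 - P = 3P - 8, gives P* = 6 and Q* = 10.
Since 3 < 6, the ceiling is binding.
At P = 3: Qd = 16 - 3 = 13 and Qs = 3·3 - 8 = 1.
Quantity traded falls to 1. At Q = 1 the demand price is 16 - 1 = 15 and the supply price is (8 + 1)/3 = 3.
Deadweight loss = ½ · (15 - 3) · (10 - 1) = ½ · 12 · 9 = 54.

54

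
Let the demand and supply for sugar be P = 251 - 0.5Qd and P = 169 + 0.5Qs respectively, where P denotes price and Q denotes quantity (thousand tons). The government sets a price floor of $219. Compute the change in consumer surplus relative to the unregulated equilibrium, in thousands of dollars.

-657

Rearranging demand gives Qd = 502 - 2P; rearranging supply gives Qs = 2P - 338. Setting quantity demanded equal to quantity supplied, 502 - 2P = 2P - 338, gives P* = 210 and Q* = 82.
Because the floor (219) lies above the market-clearing price, it is binding.
At P = 219: Qd = 502 - 2·219 = 64 and Qs = 2·219 - 338 = 100.
Consumer surplus without the control is ½ · (251 - 210) · 82 = 1681.
With the floor, consumers buy 64 units at 219, so CS = ½ · (251 - 219) · 64 = 1024.
Change in consumer surplus = 1024 - 1681 = -657.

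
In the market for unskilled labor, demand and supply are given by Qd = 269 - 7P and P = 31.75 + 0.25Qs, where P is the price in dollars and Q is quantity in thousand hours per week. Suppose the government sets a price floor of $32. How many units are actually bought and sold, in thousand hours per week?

17

Rearranging supply gives Qs = 4P - 127. Without the control the market clears where 269 - 7P = 4P - 127, i.e. P* = 36 and Q* = 17.
The floor of 32 is below the equilibrium price 36, so it is not binding; the market clears at P* = 36, Q* = 17.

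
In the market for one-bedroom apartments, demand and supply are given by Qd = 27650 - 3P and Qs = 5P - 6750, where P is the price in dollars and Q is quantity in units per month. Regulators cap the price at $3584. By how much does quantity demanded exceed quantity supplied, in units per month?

5728

In a free market, 27650 - 3P = 5P - 6750 gives the equilibrium P* = 4300, Q* = 14750.
The ceiling of 3584 is below the equilibrium price 4300, so it binds.
At P = 3584: Qd = 27650 - 3·3584 = 16898 and Qs = 5·3584 - 6750 = 11170.
Shortage = Qd - Qs = 16898 - 11170 = 5728.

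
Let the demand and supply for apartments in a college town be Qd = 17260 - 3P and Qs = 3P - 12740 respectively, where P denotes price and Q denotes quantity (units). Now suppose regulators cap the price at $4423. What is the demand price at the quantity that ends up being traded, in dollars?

Setting quantity demanded equal to quantity supplied, 17260 - 3P = 3P - 12740, gives P* = 5000 and Q* = 2260.
The ceiling of 4423 is below the equilibrium price 5000, so it binds.
At P = 4423: Qd = 17260 - 3·4423 = 3991 and Qs = 3·4423 - 12740 = 529.
Only 529 units reach the market. On the demand curve, the marginal buyer's willingness to pay at Q = 529 is (17260 - 529)/3 = 5577.

5577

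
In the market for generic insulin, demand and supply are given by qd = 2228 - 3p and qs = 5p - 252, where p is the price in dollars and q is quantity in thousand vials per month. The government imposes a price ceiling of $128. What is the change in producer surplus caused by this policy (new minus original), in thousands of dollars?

Equilibrium: 2228 - 3p = 5p - 252, so 2480 = 8p and p* = 310, q* = 1298.
Because the ceiling (128) lies below the market-clearing price, it is binding.
At p = 128: qd = 2228 - 3·128 = 1844 and qs = 5·128 - 252 = 388.
Producer surplus without the control is ½ · (310 - 50.4) · 1298 = 168480.4.
With the ceiling, producers sell 388 units at 128, so PS = ½ · (128 - 50.4) · 388 = 15054.4.
Change in producer surplus = 15054.4 - 168480.4 = -153426.

-153426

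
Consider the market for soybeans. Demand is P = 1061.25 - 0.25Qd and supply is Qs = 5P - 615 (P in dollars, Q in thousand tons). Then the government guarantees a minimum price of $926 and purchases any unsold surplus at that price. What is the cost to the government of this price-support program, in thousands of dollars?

3216924

Rearranging demand gives Qd = 4245 - 4P. Without the control the market clears where 4245 - 4P = 5P - 615, i.e. P* = 540 and Q* = 2085.
Since 926 > 540, the floor is binding.
At P = 926: Qd = 4245 - 4·926 = 541 and Qs = 5·926 - 615 = 4015.
Surplus = Qs - Qd = 3474.
Government expenditure = surplus × support price = 3474 × 926 = 3216924.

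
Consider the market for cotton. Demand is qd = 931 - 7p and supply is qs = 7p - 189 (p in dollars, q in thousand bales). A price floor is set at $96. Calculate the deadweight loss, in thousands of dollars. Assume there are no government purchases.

Equilibrium: 931 - 7p = 7p - 189, so 1120 = 14p and p* = 80, q* = 371.
Since 96 > 80, the floor is binding.
At p = 96: qd = 931 - 7·96 = 259 and qs = 7·96 - 189 = 483.
Quantity traded falls to 259. At q = 259 the demand price is (931 - 259)/7 = 96 and the supply price is (189 + 259)/7 = 64.
Deadweight loss = ½ · (96 - 64) · (371 - 259) = ½ · 32 · 112 = 1792.

1792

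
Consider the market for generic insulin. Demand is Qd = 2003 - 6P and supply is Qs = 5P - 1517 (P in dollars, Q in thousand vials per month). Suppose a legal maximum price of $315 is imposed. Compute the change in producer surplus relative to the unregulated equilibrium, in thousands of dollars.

Without the control the market clears where 2003 - 6P = 5P - 1517, i.e. P* = 320 and Q* = 83.
The ceiling of 315 is below the equilibrium price 320, so it binds.
At P = 315: Qd = 2003 - 6·315 = 113 and Qs = 5·315 - 1517 = 58.
Producer surplus without the control is ½ · (320 - 303.4) · 83 = 688.9.
With the ceiling, producers sell 58 units at 315, so PS = ½ · (315 - 303.4) · 58 = 336.4.
Change in producer surplus = 336.4 - 688.9 = -352.5.

-352.5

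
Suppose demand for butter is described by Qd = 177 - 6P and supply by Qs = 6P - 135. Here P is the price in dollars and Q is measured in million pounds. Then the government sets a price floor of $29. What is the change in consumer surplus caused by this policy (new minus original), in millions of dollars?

Setting quantity demanded equal to quantity supplied, 177 - 6P = 6P - 135, gives P* = 26 and Q* = 21.
Because the floor (29) lies above the market-clearing price, it is binding.
At P = 29: Qd = 177 - 6·29 = 3 and Qs = 6·29 - 135 = 39.
Consumer surplus without the control is ½ · (29.5 - 26) · 21 = 36.75.
With the floor, consumers buy 3 units at 29, so CS = ½ · (29.5 - 29) · 3 = 0.75.
Change in consumer surplus = 0.75 - 36.75 = -36.

-36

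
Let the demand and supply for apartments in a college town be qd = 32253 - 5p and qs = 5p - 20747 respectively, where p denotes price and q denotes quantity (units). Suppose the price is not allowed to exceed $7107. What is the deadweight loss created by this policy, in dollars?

Without the control the market clears where 32253 - 5p = 5p - 20747, i.e. p* = 5300 and q* = 5753.
The ceiling of 7107 is above the equilibrium price 5300, so it is not binding; the market clears at p* = 5300, q* = 5753.
Since the control does not bind, no trades are prevented and deadweight loss is zero.

0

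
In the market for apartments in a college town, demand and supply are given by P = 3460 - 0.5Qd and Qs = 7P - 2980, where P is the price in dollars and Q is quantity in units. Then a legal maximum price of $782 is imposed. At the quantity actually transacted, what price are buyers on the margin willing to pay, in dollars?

2213

Rearranging demand gives Qd = 6920 - 2P. Without the control the market clears where 6920 - 2P = 7P - 2980, i.e. P* = 1100 and Q* = 4720.
The ceiling of 782 is below the equilibrium price 1100, so it binds.
At P = 782: Qd = 6920 - 2·782 = 5356 and Qs = 7·782 - 2980 = 2494.
Only 2494 units reach the market. On the demand curve, the marginal buyer's willingness to pay at Q = 2494 is (6920 - 2494)/2 = 2213.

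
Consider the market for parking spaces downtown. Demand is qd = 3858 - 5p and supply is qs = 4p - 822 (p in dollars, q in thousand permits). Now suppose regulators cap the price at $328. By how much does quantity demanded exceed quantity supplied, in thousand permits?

1728

In a free market, 3858 - 5p = 4p - 822 gives the equilibrium p* = 520, q* = 1258.
The ceiling of 328 is below the equilibrium price 520, so it binds.
At p = 328: qd = 3858 - 5·328 = 2218 and qs = 4·328 - 822 = 490.
Shortage = qd - qs = 2218 - 490 = 1728.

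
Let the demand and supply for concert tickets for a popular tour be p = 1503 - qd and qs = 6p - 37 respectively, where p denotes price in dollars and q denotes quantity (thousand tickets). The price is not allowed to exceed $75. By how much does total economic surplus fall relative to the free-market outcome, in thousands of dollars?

Rearranging demand gives qd = 1503 - p. In a free market, 1503 - p = 6p - 37 gives the equilibrium p* = 220, q* = 1283.
Since 75 < 220, the ceiling is binding.
At p = 75: qd = 1503 - 75 = 1428 and qs = 6·75 - 37 = 413.
Quantity traded falls to 413. At q = 413 the demand price is 1503 - 413 = 1090 and the supply price is (37 + 413)/6 = 75.
Deadweight loss = ½ · (1090 - 75) · (1283 - 413) = ½ · 1015 · 870 = 441525.

441525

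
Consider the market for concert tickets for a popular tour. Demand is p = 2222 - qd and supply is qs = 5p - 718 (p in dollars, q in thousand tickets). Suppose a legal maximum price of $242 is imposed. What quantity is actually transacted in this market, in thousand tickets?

Rearranging demand gives qd = 2222 - p. Equilibrium: 2222 - p = 5p - 718, so 2940 = 6p and p* = 490, q* = 1732.
Because the ceiling (242) lies below the market-clearing price, it is binding.
At p = 242: qd = 2222 - 242 = 1980 and qs = 5·242 - 718 = 492.
The quantity actually transacted is the short side, supply: 492.

492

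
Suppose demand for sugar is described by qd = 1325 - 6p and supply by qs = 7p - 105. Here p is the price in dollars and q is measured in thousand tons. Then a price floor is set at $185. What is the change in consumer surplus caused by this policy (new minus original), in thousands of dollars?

-33000

Equilibrium: 1325 - 6p = 7p - 105, so 1430 = 13p and p* = 110, q* = 665.
Because the floor (185) lies above the market-clearing price, it is binding.
At p = 185: qd = 1325 - 6·185 = 215 and qs = 7·185 - 105 = 1190.
Consumer surplus without the control is ½ · (1325/6 - 110) · 665 = 442225/12.
With the floor, consumers buy 215 units at 185, so CS = ½ · (1325/6 - 185) · 215 = 46225/12.
Change in consumer surplus = 46225/12 - 442225/12 = -33000.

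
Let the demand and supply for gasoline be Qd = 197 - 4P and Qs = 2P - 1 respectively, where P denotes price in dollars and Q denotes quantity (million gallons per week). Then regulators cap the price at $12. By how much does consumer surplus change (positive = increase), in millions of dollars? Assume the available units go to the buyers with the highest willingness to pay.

In a free market, 197 - 4P = 2P - 1 gives the equilibrium P* = 33, Q* = 65.
The ceiling of 12 is below the equilibrium price 33, so it binds.
At P = 12: Qd = 197 - 4·12 = 149 and Qs = 2·12 - 1 = 23.
Consumer surplus without the control is ½ · (49.25 - 33) · 65 = 528.125.
With the ceiling, 23 units are sold at 12 (assume they go to the highest-value buyers). The demand price at Q = 23 is 43.5, so CS = ½ · [(49.25 - 12) + (43.5 - 12)] · 23 = 790.625.
Change in consumer surplus = 790.625 - 528.125 = 262.5.

262.5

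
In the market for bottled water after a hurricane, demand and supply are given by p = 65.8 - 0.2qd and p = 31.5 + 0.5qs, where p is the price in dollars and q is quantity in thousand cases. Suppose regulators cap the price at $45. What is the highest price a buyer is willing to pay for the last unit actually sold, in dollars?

Rearranging demand gives qd = 329 - 5p; rearranging supply gives qs = 2p - 63. Equilibrium: 329 - 5p = 2p - 63, so 392 = 7p and p* = 56, q* = 49.
Since 45 < 56, the ceiling is binding.
At p = 45: qd = 329 - 5·45 = 104 and qs = 2·45 - 63 = 27.
Only 27 units reach the market. On the demand curve, the marginal buyer's willingness to pay at q = 27 is (329 - 27)/5 = 60.4.

60.4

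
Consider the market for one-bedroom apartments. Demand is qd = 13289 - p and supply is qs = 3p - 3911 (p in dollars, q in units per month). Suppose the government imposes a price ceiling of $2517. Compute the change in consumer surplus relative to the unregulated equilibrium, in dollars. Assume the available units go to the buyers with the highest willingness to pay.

-7815780.5

In a free market, 13289 - p = 3p - 3911 gives the equilibrium p* = 4300, q* = 8989.
Since 2517 < 4300, the ceiling is binding.
At p = 2517: qd = 13289 - 2517 = 10772 and qs = 3·2517 - 3911 = 3640.
Consumer surplus without the control is ½ · (13289 - 4300) · 8989 = 40401060.5.
With the ceiling, 3640 units are sold at 2517 (assume they go to the highest-value buyers). The demand price at q = 3640 is 9649, so CS = ½ · [(13289 - 2517) + (9649 - 2517)] · 3640 = 32585280.
Change in consumer surplus = 32585280 - 40401060.5 = -7815780.5.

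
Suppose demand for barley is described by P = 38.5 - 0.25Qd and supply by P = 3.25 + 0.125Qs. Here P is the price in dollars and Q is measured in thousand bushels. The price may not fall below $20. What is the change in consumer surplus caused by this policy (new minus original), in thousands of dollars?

Rearranging demand gives Qd = 154 - 4P; rearranging supply gives Qs = 8P - 26. Setting quantity demanded equal to quantity supplied, 154 - 4P = 8P - 26, gives P* = 15 and Q* = 94.
Since 20 > 15, the floor is binding.
At P = 20: Qd = 154 - 4·20 = 74 and Qs = 8·20 - 26 = 134.
Consumer surplus without the control is ½ · (38.5 - 15) · 94 = 1104.5.
With the floor, consumers buy 74 units at 20, so CS = ½ · (38.5 - 20) · 74 = 684.5.
Change in consumer surplus = 684.5 - 1104.5 = -420.

-420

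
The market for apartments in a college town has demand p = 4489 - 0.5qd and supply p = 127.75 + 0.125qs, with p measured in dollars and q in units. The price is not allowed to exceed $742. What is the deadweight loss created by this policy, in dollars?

1331280

Rearranging demand gives qd = 8978 - 2p; rearranging supply gives qs = 8p - 1022. Equilibrium: 8978 - 2p = 8p - 1022, so 10000 = 10p and p* = 1000, q* = 6978.
Since 742 < 1000, the ceiling is binding.
At p = 742: qd = 8978 - 2·742 = 7494 and qs = 8·742 - 1022 = 4914.
Quantity traded falls to 4914. At q = 4914 the demand price is (8978 - 4914)/2 = 2032 and the supply price is (1022 + 4914)/8 = 742.
Deadweight loss = ½ · (2032 - 742) · (6978 - 4914) = ½ · 1290 · 2064 = 1331280.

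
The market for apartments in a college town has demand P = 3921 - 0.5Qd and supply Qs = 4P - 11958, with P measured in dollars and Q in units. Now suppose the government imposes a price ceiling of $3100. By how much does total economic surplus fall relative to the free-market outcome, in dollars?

240000

Rearranging demand gives Qd = 7842 - 2P. Setting quantity demanded equal to quantity supplied, 7842 - 2P = 4P - 11958, gives P* = 3300 and Q* = 1242.
Because the ceiling (3100) lies below the market-clearing price, it is binding.
At P = 3100: Qd = 7842 - 2·3100 = 1642 and Qs = 4·3100 - 11958 = 442.
Quantity traded falls to 442. At Q = 442 the demand price is (7842 - 442)/2 = 3700 and the supply price is (11958 + 442)/4 = 3100.
Deadweight loss = ½ · (3700 - 3100) · (1242 - 442) = ½ · 600 · 800 = 240000.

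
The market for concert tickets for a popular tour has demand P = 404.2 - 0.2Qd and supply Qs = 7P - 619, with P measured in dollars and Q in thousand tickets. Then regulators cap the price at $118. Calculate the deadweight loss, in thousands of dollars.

87393.6

Rearranging demand gives Qd = 2021 - 5P. Without the control the market clears where 2021 - 5P = 7P - 619, i.e. P* = 220 and Q* = 921.
Since 118 < 220, the ceiling is binding.
At P = 118: Qd = 2021 - 5·118 = 1431 and Qs = 7·118 - 619 = 207.
Quantity traded falls to 207. At Q = 207 the demand price is (2021 - 207)/5 = 362.8 and the supply price is (619 + 207)/7 = 118.
Deadweight loss = ½ · (362.8 - 118) · (921 - 207) = ½ · 244.8 · 714 = 87393.6.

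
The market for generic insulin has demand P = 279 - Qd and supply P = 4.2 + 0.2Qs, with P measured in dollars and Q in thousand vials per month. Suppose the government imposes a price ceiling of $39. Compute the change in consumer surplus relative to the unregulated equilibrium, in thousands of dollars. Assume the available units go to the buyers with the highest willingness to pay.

Rearranging demand gives Qd = 279 - P; rearranging supply gives Qs = 5P - 21. Without the control the market clears where 279 - P = 5P - 21, i.e. P* = 50 and Q* = 229.
Because the ceiling (39) lies below the market-clearing price, it is binding.
At P = 39: Qd = 279 - 39 = 240 and Qs = 5·39 - 21 = 174.
Consumer surplus without the control is ½ · (279 - 50) · 229 = 26220.5.
With the ceiling, 174 units are sold at 39 (assume they go to the highest-value buyers). The demand price at Q = 174 is 105, so CS = ½ · [(279 - 39) + (105 - 39)] · 174 = 26622.
Change in consumer surplus = 26622 - 26220.5 = 401.5.

401.5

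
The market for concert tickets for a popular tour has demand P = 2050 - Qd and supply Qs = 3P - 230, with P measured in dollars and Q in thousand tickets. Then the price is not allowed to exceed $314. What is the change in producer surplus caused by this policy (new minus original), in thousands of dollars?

Rearranging demand gives Qd = 2050 - P. Setting quantity demanded equal to quantity supplied, 2050 - P = 3P - 230, gives P* = 570 and Q* = 1480.
Since 314 < 570, the ceiling is binding.
At P = 314: Qd = 2050 - 314 = 1736 and Qs = 3·314 - 230 = 712.
Producer surplus without the control is ½ · (570 - 230/3) · 1480 = 1095200/3.
With the ceiling, producers sell 712 units at 314, so PS = ½ · (314 - 230/3) · 712 = 253472/3.
Change in producer surplus = 253472/3 - 1095200/3 = -280576.

-280576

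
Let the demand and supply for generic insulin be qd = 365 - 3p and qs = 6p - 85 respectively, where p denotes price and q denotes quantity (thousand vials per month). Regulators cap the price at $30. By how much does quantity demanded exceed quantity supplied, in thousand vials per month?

180

Equilibrium: 365 - 3p = 6p - 85, so 450 = 9p and p* = 50, q* = 215.
The ceiling of 30 is below the equilibrium price 50, so it binds.
At p = 30: qd = 365 - 3·30 = 275 and qs = 6·30 - 85 = 95.
Shortage = qd - qs = 275 - 95 = 180.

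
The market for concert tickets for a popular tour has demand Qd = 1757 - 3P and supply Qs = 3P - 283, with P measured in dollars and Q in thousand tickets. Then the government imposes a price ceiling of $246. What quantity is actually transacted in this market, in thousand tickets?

455

Equilibrium: 1757 - 3P = 3P - 283, so 2040 = 6P and P* = 340, Q* = 737.
The ceiling of 246 is below the equilibrium price 340, so it binds.
At P = 246: Qd = 1757 - 3·246 = 1019 and Qs = 3·246 - 283 = 455.
The quantity actually transacted is the short side, supply: 455.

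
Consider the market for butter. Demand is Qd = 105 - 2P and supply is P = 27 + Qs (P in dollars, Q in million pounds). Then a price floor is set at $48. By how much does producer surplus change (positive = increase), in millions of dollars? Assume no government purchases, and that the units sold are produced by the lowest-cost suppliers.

Rearranging supply gives Qs = P - 27. In a free market, 105 - 2P = P - 27 gives the equilibrium P* = 44, Q* = 17.
Because the floor (48) lies above the market-clearing price, it is binding.
At P = 48: Qd = 105 - 2·48 = 9 and Qs = 48 - 27 = 21.
Producer surplus without the control is ½ · (44 - 27) · 17 = 144.5.
With the floor, 9 units are sold at 48. The supply price at Q = 9 is 36, so PS = ½ · [(48 - 27) + (48 - 36)] · 9 = 148.5.
Change in producer surplus = 148.5 - 144.5 = 4.

4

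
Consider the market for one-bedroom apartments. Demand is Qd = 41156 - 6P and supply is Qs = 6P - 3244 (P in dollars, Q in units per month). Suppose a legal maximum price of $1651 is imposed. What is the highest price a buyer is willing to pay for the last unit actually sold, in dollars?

In a free market, 41156 - 6P = 6P - 3244 gives the equilibrium P* = 3700, Q* = 18956.
Since 1651 < 3700, the ceiling is binding.
At P = 1651: Qd = 41156 - 6·1651 = 31250 and Qs = 6·1651 - 3244 = 6662.
Only 6662 units reach the market. On the demand curve, the marginal buyer's willingness to pay at Q = 6662 is (41156 - 6662)/6 = 5749.

5749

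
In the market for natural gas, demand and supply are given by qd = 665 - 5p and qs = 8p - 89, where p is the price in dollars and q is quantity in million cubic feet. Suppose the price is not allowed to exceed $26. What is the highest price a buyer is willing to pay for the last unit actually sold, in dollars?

In a free market, 665 - 5p = 8p - 89 gives the equilibrium p* = 58, q* = 375.
Because the ceiling (26) lies below the market-clearing price, it is binding.
At p = 26: qd = 665 - 5·26 = 535 and qs = 8·26 - 89 = 119.
Only 119 units reach the market. On the demand curve, the marginal buyer's willingness to pay at q = 119 is (665 - 119)/5 = 109.2.

109.2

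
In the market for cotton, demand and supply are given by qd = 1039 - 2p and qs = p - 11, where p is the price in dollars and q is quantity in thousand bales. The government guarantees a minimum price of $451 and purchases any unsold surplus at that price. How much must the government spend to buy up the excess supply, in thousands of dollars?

In a free market, 1039 - 2p = p - 11 gives the equilibrium p* = 350, q* = 339.
The floor of 451 is above the equilibrium price 350, so it binds.
At p = 451: qd = 1039 - 2·451 = 137 and qs = 451 - 11 = 440.
Surplus = qs - qd = 303.
Government expenditure = surplus × support price = 303 × 451 = 136653.

136653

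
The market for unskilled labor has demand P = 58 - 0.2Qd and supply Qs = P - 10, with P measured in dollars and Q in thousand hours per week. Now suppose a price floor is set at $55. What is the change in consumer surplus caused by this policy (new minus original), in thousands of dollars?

Rearranging demand gives Qd = 290 - 5P. In a free market, 290 - 5P = P - 10 gives the equilibrium P* = 50, Q* = 40.
The floor of 55 is above the equilibrium price 50, so it binds.
At P = 55: Qd = 290 - 5·55 = 15 and Qs = 55 - 10 = 45.
Consumer surplus without the control is ½ · (58 - 50) · 40 = 160.
With the floor, consumers buy 15 units at 55, so CS = ½ · (58 - 55) · 15 = 22.5.
Change in consumer surplus = 22.5 - 160 = -137.5.

-137.5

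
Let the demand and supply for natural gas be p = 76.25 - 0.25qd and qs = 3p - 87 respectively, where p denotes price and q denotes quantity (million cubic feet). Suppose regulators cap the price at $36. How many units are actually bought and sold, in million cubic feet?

Rearranging demand gives qd = 305 - 4p. Without the control the market clears where 305 - 4p = 3p - 87, i.e. p* = 56 and q* = 81.
Since 36 < 56, the ceiling is binding.
At p = 36: qd = 305 - 4·36 = 161 and qs = 3·36 - 87 = 21.
The quantity actually transacted is the short side, supply: 21.

21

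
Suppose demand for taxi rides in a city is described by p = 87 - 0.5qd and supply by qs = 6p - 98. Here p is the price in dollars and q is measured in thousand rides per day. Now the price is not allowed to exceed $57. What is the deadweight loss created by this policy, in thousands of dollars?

0

Rearranging demand gives qd = 174 - 2p. Without the control the market clears where 174 - 2p = 6p - 98, i.e. p* = 34 and q* = 106.
Since 57 is above p* = 34, the ceiling does not bind and the free-market outcome prevails.
Since the control does not bind, no trades are prevented and deadweight loss is zero.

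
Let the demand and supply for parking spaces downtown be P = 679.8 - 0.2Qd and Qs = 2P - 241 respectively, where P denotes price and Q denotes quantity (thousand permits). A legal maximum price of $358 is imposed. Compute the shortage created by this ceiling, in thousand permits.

Rearranging demand gives Qd = 3399 - 5P. Equilibrium: 3399 - 5P = 2P - 241, so 3640 = 7P and P* = 520, Q* = 799.
Because the ceiling (358) lies below the market-clearing price, it is binding.
At P = 358: Qd = 3399 - 5·358 = 1609 and Qs = 2·358 - 241 = 475.
Shortage = Qd - Qs = 1609 - 475 = 1134.

1134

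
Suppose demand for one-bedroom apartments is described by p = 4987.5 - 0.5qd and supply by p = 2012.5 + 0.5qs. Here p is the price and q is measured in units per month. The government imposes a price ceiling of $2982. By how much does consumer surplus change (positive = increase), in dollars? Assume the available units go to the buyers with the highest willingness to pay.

Rearranging demand gives qd = 9975 - 2p; rearranging supply gives qs = 2p - 4025. In a free market, 9975 - 2p = 2p - 4025 gives the equilibrium p* = 3500, q* = 2975.
Since 2982 < 3500, the ceiling is binding.
At p = 2982: qd = 9975 - 2·2982 = 4011 and qs = 2·2982 - 4025 = 1939.
Consumer surplus without the control is ½ · (4987.5 - 3500) · 2975 = 2212656.25.
With the ceiling, 1939 units are sold at 2982 (assume they go to the highest-value buyers). The demand price at q = 1939 is 4018, so CS = ½ · [(4987.5 - 2982) + (4018 - 2982)] · 1939 = 2948734.25.
Change in consumer surplus = 2948734.25 - 2212656.25 = 736078.

736078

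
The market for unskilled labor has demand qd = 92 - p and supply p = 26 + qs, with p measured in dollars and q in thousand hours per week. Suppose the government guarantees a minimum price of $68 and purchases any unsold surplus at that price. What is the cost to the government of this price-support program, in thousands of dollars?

1224

Rearranging supply gives qs = p - 26. Setting quantity demanded equal to quantity supplied, 92 - p = p - 26, gives p* = 59 and q* = 33.
Since 68 > 59, the floor is binding.
At p = 68: qd = 92 - 68 = 24 and qs = 68 - 26 = 42.
Surplus = qs - qd = 18.
Government expenditure = surplus × support price = 18 × 68 = 1224.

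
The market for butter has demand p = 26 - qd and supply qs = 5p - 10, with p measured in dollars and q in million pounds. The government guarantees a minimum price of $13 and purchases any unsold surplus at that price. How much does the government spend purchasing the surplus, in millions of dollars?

546

Rearranging demand gives qd = 26 - p. In a free market, 26 - p = 5p - 10 gives the equilibrium p* = 6, q* = 20.
Because the floor (13) lies above the market-clearing price, it is binding.
At p = 13: qd = 26 - 13 = 13 and qs = 5·13 - 10 = 55.
Surplus = qs - qd = 42.
Government expenditure = surplus × support price = 42 × 13 = 546.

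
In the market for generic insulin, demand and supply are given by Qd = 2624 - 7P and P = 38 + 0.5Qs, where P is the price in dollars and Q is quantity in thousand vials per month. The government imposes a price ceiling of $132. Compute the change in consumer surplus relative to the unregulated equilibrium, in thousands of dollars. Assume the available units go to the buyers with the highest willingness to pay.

Rearranging supply gives Qs = 2P - 76. Without the control the market clears where 2624 - 7P = 2P - 76, i.e. P* = 300 and Q* = 524.
Because the ceiling (132) lies below the market-clearing price, it is binding.
At P = 132: Qd = 2624 - 7·132 = 1700 and Qs = 2·132 - 76 = 188.
Consumer surplus without the control is ½ · (2624/7 - 300) · 524 = 137288/7.
With the ceiling, 188 units are sold at 132 (assume they go to the highest-value buyers). The demand price at Q = 188 is 348, so CS = ½ · [(2624/7 - 132) + (348 - 132)] · 188 = 301928/7.
Change in consumer surplus = 301928/7 - 137288/7 = 23520.

23520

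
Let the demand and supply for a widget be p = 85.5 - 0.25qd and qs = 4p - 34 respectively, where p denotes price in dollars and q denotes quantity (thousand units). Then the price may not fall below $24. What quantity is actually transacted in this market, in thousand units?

154

Rearranging demand gives qd = 342 - 4p. Without the control the market clears where 342 - 4p = 4p - 34, i.e. p* = 47 and q* = 154.
Since 24 is below p* = 47, the floor does not bind and the free-market outcome prevails.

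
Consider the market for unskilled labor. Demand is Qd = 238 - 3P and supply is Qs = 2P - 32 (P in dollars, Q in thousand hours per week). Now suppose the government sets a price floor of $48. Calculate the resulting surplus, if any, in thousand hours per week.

0

In a free market, 238 - 3P = 2P - 32 gives the equilibrium P* = 54, Q* = 76.
Since 48 is below P* = 54, the floor does not bind and the free-market outcome prevails.
Since the control does not bind, there is no surplus.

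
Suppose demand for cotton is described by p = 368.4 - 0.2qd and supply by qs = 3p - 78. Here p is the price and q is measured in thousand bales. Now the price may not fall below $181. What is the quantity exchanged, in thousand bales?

642

Rearranging demand gives qd = 1842 - 5p. Equilibrium: 1842 - 5p = 3p - 78, so 1920 = 8p and p* = 240, q* = 642.
The floor of 181 is below the equilibrium price 240, so it is not binding; the market clears at p* = 240, q* = 642.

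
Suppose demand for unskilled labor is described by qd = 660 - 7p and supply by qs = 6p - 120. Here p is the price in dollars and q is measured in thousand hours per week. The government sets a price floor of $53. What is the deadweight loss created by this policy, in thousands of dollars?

Equilibrium: 660 - 7p = 6p - 120, so 780 = 13p and p* = 60, q* = 240.
Since 53 is below p* = 60, the floor does not bind and the free-market outcome prevails.
Since the control does not bind, no trades are prevented and deadweight loss is zero.

0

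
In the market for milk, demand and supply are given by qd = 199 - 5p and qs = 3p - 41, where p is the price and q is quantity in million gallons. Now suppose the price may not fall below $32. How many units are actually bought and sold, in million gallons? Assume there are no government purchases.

Equilibrium: 199 - 5p = 3p - 41, so 240 = 8p and p* = 30, q* = 49.
Because the floor (32) lies above the market-clearing price, it is binding.
At p = 32: qd = 199 - 5·32 = 39 and qs = 3·32 - 41 = 55.
The quantity actually transacted is the short side, demand: 39.

39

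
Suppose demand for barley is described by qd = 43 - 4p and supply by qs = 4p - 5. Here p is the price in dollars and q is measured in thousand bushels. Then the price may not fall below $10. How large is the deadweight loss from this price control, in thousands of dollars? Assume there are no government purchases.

Equilibrium: 43 - 4p = 4p - 5, so 48 = 8p and p* = 6, q* = 19.
Because the floor (10) lies above the market-clearing price, it is binding.
At p = 10: qd = 43 - 4·10 = 3 and qs = 4·10 - 5 = 35.
Quantity traded falls to 3. At q = 3 the demand price is (43 - 3)/4 = 10 and the supply price is (5 + 3)/4 = 2.
Deadweight loss = ½ · (10 - 2) · (19 - 3) = ½ · 8 · 16 = 64.

64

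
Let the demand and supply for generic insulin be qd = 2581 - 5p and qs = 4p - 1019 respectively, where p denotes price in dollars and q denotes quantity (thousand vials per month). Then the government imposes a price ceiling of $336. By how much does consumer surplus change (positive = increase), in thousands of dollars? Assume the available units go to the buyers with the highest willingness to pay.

14246.4

Setting quantity demanded equal to quantity supplied, 2581 - 5p = 4p - 1019, gives p* = 400 and q* = 581.
The ceiling of 336 is below the equilibrium price 400, so it binds.
At p = 336: qd = 2581 - 5·336 = 901 and qs = 4·336 - 1019 = 325.
Consumer surplus without the control is ½ · (516.2 - 400) · 581 = 33756.1.
With the ceiling, 325 units are sold at 336 (assume they go to the highest-value buyers). The demand price at q = 325 is 451.2, so CS = ½ · [(516.2 - 336) + (451.2 - 336)] · 325 = 48002.5.
Change in consumer surplus = 48002.5 - 33756.1 = 14246.4.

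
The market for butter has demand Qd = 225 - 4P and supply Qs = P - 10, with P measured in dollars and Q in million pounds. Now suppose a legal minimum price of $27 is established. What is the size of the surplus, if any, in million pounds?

0

Setting quantity demanded equal to quantity supplied, 225 - 4P = P - 10, gives P* = 47 and Q* = 37.
The floor of 27 is below the equilibrium price 47, so it is not binding; the market clears at P* = 47, Q* = 37.
Since the control does not bind, there is no surplus.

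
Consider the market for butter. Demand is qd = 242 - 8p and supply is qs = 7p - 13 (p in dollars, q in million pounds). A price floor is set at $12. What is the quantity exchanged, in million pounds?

Without the control the market clears where 242 - 8p = 7p - 13, i.e. p* = 17 and q* = 106.
Since 12 is below p* = 17, the floor does not bind and the free-market outcome prevails.

106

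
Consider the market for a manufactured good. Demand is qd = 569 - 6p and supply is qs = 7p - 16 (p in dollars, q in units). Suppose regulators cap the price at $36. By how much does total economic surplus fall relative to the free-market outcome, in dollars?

Setting quantity demanded equal to quantity supplied, 569 - 6p = 7p - 16, gives p* = 45 and q* = 299.
Because the ceiling (36) lies below the market-clearing price, it is binding.
At p = 36: qd = 569 - 6·36 = 353 and qs = 7·36 - 16 = 236.
Quantity traded falls to 236. At q = 236 the demand price is (569 - 236)/6 = 55.5 and the supply price is (16 + 236)/7 = 36.
Deadweight loss = ½ · (55.5 - 36) · (299 - 236) = ½ · 19.5 · 63 = 614.25.

614.25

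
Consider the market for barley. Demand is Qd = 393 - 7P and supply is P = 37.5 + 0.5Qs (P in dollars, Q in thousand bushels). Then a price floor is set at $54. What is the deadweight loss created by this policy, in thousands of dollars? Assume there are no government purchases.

63

Rearranging supply gives Qs = 2P - 75. Setting quantity demanded equal to quantity supplied, 393 - 7P = 2P - 75, gives P* = 52 and Q* = 29.
Because the floor (54) lies above the market-clearing price, it is binding.
At P = 54: Qd = 393 - 7·54 = 15 and Qs = 2·54 - 75 = 33.
Quantity traded falls to 15. At Q = 15 the demand price is (393 - 15)/7 = 54 and the supply price is (75 + 15)/2 = 45.
Deadweight loss = ½ · (54 - 45) · (29 - 15) = ½ · 9 · 14 = 63.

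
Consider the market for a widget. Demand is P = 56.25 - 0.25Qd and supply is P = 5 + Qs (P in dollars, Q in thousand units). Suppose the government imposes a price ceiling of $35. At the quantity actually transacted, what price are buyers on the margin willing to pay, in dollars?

Rearranging demand gives Qd = 225 - 4P; rearranging supply gives Qs = P - 5. Setting quantity demanded equal to quantity supplied, 225 - 4P = P - 5, gives P* = 46 and Q* = 41.
Because the ceiling (35) lies below the market-clearing price, it is binding.
At P = 35: Qd = 225 - 4·35 = 85 and Qs = 35 - 5 = 30.
Only 30 units reach the market. On the demand curve, the marginal buyer's willingness to pay at Q = 30 is (225 - 30)/4 = 48.75.

48.75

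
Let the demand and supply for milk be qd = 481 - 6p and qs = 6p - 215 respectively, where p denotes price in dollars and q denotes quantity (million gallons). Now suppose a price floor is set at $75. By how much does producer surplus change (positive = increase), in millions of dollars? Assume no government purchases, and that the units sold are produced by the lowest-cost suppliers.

Equilibrium: 481 - 6p = 6p - 215, so 696 = 12p and p* = 58, q* = 133.
Because the floor (75) lies above the market-clearing price, it is binding.
At p = 75: qd = 481 - 6·75 = 31 and qs = 6·75 - 215 = 235.
Producer surplus without the control is ½ · (58 - 215/6) · 133 = 17689/12.
With the floor, 31 units are sold at 75. The supply price at q = 31 is 41, so PS = ½ · [(75 - 215/6) + (75 - 41)] · 31 = 13609/12.
Change in producer surplus = 13609/12 - 17689/12 = -340.

-340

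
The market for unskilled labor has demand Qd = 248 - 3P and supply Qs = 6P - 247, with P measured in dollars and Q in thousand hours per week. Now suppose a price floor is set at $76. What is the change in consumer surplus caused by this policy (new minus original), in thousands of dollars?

Without the control the market clears where 248 - 3P = 6P - 247, i.e. P* = 55 and Q* = 83.
Since 76 > 55, the floor is binding.
At P = 76: Qd = 248 - 3·76 = 20 and Qs = 6·76 - 247 = 209.
Consumer surplus without the control is ½ · (248/3 - 55) · 83 = 6889/6.
With the floor, consumers buy 20 units at 76, so CS = ½ · (248/3 - 76) · 20 = 200/3.
Change in consumer surplus = 200/3 - 6889/6 = -1081.5.

-1081.5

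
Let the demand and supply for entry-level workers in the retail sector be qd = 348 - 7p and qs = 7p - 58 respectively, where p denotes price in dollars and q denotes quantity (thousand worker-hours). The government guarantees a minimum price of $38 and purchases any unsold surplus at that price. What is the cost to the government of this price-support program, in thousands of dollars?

In a free market, 348 - 7p = 7p - 58 gives the equilibrium p* = 29, q* = 145.
The floor of 38 is above the equilibrium price 29, so it binds.
At p = 38: qd = 348 - 7·38 = 82 and qs = 7·38 - 58 = 208.
Surplus = qs - qd = 126.
Government expenditure = surplus × support price = 126 × 38 = 4788.

4788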